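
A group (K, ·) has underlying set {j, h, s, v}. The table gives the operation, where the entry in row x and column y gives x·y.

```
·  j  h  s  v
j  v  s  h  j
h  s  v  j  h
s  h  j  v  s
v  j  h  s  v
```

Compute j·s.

Read row j, column s: j·s = h.

h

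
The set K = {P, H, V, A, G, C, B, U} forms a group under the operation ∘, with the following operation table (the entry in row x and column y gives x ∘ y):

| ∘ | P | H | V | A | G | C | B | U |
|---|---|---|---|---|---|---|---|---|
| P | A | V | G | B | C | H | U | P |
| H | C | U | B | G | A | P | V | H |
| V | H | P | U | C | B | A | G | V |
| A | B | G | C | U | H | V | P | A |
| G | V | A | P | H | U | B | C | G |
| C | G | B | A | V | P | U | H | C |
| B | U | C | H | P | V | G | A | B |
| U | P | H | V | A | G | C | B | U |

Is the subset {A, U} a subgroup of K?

{A, U} contains the identity U.
Checking products: every product of two elements of {A, U} (read from the table) lies in {A, U}, so the set is closed.
In a finite group, a nonempty closed subset is a subgroup. So {A, U} ≤ K.

Yes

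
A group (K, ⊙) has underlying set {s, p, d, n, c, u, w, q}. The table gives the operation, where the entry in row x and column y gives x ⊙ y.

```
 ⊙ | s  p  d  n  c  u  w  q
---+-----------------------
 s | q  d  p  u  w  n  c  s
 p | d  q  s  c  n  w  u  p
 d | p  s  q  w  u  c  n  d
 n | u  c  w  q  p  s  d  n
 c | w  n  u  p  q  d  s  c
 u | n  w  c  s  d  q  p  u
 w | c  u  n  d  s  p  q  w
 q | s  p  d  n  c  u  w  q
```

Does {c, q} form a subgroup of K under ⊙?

Yes

{c, q} contains the identity q.
Checking products: every product of two elements of {c, q} (read from the table) lies in {c, q}, so the set is closed.
In a finite group, a nonempty closed subset is a subgroup. So {c, q} ≤ K.
(Structurally, K here is isomorphic to the elementary abelian group (Z_2)^3.)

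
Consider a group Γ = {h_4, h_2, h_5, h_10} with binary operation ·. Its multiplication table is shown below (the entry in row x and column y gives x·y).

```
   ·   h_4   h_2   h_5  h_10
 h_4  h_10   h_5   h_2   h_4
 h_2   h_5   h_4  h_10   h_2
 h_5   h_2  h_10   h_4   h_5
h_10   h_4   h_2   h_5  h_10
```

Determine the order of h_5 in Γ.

4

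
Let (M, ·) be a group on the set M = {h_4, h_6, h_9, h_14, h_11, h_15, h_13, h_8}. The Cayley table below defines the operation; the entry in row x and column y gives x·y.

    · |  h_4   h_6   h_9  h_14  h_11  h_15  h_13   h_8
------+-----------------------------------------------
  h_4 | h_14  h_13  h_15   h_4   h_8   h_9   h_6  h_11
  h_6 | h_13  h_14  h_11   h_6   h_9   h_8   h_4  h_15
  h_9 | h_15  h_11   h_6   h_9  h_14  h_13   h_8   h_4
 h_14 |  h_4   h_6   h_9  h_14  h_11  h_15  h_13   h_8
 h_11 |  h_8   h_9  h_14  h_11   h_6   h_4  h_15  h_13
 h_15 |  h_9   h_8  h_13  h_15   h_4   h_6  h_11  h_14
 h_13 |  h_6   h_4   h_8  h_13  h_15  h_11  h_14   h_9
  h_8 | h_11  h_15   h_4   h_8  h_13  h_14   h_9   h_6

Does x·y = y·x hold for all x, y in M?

Check whether the table is symmetric across its main diagonal.
Every entry (row x, col y) equals the entry (row y, col x), so M is abelian.
(In fact M ≅ Z_2 x Z_4.)

Yes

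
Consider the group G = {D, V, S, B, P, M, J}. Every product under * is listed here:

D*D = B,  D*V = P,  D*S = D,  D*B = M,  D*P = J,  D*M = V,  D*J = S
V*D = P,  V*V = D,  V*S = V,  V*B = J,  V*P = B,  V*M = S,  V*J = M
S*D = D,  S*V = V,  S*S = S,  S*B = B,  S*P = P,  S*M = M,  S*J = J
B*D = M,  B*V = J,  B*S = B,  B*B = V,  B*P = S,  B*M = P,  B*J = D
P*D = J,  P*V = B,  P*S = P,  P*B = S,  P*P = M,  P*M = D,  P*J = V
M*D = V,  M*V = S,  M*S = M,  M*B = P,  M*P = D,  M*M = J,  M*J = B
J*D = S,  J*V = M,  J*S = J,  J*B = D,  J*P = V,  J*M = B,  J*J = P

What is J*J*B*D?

J*J = P
P*B = S
S*D = D
(Structurally, G here is isomorphic to the cyclic group Z_7.)

D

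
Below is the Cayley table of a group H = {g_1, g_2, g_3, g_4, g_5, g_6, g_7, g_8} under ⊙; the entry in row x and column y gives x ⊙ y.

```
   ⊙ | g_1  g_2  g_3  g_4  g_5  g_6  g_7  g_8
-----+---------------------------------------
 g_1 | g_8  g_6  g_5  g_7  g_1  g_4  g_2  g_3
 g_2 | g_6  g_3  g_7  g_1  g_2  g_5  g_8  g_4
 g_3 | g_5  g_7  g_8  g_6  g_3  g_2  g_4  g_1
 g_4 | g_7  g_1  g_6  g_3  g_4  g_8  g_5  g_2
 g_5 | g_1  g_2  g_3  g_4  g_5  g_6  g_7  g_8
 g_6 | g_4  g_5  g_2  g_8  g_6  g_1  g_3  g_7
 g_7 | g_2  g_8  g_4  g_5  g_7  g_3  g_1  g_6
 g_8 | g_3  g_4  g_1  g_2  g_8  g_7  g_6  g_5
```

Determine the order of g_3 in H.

4

The identity element is g_5 (its row matches the header).
g_3^1 = g_3
g_3^2 = g_3 ⊙ g_3 = g_8
g_3^3 = g_8 ⊙ g_3 = g_1
g_3^4 = g_1 ⊙ g_3 = g_5
The first power of g_3 equal to the identity is g_3^4, so ord(g_3) = 4.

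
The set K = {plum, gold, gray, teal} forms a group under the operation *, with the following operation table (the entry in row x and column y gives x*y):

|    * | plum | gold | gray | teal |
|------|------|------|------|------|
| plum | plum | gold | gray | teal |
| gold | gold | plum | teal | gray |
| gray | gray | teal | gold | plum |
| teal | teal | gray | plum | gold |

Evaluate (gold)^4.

plum

gold^1 = gold
gold^2 = gold*gold = plum
gold^3 = plum*gold = gold
gold^4 = gold*gold = plum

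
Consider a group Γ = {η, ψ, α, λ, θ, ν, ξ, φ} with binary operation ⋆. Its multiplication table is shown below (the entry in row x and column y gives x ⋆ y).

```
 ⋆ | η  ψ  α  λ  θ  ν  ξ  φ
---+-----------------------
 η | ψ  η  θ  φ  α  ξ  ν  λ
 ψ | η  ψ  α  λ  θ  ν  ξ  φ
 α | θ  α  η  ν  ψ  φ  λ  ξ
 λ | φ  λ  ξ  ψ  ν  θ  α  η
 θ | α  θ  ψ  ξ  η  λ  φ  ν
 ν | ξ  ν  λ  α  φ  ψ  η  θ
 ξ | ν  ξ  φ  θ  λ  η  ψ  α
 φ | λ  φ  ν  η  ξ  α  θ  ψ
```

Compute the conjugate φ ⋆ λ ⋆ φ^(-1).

λ

The identity is ψ. In row φ, the entry ψ sits in column φ, so φ^(-1) = φ.
φ ⋆ λ = η
η ⋆ φ = λ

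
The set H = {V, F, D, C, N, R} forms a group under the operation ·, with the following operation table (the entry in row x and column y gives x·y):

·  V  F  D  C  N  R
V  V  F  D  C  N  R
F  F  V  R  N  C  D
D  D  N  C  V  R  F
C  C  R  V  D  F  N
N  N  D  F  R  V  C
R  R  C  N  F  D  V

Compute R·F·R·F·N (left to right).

R·F = C
C·R = N
N·F = D
D·N = R

R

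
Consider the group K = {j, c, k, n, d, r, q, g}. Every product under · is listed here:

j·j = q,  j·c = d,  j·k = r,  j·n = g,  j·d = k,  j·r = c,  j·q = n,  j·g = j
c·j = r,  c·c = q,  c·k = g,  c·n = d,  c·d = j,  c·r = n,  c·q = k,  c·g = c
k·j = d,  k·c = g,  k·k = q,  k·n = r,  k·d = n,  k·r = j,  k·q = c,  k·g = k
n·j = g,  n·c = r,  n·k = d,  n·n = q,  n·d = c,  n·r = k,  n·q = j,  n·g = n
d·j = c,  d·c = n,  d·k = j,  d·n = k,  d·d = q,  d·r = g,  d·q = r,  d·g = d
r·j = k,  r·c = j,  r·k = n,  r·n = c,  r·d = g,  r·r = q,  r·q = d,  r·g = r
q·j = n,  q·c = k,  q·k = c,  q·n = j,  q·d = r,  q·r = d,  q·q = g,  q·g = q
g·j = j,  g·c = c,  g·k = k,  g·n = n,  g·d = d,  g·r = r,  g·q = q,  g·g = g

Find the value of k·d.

n

Read row k, column d: k·d = n.
(Structurally, K here is isomorphic to the quaternion group Q_8.)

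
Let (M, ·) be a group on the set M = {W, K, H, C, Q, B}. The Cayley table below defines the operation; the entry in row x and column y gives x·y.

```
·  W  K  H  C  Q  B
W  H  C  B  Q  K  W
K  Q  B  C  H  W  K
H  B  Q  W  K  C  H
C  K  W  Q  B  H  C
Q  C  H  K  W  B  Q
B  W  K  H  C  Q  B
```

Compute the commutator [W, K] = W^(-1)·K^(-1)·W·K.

Identity is B; from the table W^(-1) = H and K^(-1) = K.
H·K = Q
Q·W = C
C·K = W

W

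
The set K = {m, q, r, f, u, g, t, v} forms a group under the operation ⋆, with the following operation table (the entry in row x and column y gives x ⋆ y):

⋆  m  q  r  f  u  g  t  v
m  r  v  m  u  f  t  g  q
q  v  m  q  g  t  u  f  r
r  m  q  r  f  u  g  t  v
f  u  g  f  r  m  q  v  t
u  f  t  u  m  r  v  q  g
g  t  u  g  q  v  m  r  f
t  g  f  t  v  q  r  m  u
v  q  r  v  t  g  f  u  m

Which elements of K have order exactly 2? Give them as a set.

Identity is r. Compute the order of each non-identity element by repeated multiplication:
  m: m → r  (order 2)
  q: q → m → v → r  (order 4)
  f: f → r  (order 2)
  u: u → r  (order 2)
  g: g → m → t → r  (order 4)
  t: t → m → g → r  (order 4)
  v: v → m → q → r  (order 4)
Elements of order 2: {f, m, u}.

{f, m, u}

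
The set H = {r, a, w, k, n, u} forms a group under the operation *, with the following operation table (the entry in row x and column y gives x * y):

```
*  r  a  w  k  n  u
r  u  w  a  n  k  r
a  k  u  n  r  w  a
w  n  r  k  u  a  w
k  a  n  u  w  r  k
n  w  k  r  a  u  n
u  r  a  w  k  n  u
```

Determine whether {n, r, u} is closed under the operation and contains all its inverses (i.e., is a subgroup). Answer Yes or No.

n * r = w, which is not in {n, r, u}.
The subset is not closed under *, so it is not a subgroup.

No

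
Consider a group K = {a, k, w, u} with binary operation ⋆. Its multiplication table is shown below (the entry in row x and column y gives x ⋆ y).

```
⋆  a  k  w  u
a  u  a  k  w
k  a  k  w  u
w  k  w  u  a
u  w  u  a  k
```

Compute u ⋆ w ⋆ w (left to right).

k

u ⋆ w = a
a ⋆ w = k
(Structurally, K here is isomorphic to the cyclic group Z_4.)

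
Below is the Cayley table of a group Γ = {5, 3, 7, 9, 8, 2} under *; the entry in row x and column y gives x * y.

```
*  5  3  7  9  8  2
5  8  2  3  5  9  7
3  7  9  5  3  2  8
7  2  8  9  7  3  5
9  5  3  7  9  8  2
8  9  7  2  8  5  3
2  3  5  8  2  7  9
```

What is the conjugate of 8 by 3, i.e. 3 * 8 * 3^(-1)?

The identity is 9. In row 3, the entry 9 sits in column 3, so 3^(-1) = 3.
3 * 8 = 2
2 * 3 = 5

5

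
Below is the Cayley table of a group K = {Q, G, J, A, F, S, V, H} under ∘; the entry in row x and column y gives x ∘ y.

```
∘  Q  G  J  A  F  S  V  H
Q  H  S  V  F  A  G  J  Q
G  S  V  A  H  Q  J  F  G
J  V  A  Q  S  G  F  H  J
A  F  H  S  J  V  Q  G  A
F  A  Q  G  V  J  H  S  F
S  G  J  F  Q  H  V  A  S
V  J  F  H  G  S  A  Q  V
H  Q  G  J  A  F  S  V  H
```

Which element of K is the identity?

The identity e satisfies e ∘ x = x for all x, so its row in the table reproduces the column headers.
Row H reads: Q, G, J, A, F, S, V, H — exactly the header order. So H is the identity.
(Structurally, K here is isomorphic to the cyclic group Z_8.)

H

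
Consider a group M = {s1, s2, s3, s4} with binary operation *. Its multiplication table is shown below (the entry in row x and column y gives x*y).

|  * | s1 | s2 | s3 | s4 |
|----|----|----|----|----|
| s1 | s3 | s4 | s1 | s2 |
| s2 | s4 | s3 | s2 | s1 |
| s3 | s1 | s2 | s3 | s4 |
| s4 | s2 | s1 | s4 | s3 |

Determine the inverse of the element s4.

s4

First locate the identity: row s3 matches the header, so s3 is the identity.
Scan row s4 for s3: s4*s4 = s3. Hence s4^(-1) = s4.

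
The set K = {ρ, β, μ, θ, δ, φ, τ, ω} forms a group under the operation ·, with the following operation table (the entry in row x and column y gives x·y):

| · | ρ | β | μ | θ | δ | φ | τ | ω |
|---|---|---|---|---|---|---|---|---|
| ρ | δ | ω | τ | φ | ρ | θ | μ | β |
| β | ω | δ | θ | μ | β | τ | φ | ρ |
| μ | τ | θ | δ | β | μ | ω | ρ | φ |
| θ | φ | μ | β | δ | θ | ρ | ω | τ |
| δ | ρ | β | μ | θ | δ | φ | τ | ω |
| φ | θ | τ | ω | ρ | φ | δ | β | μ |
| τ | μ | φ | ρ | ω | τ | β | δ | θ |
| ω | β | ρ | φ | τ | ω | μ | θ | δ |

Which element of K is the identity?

The identity e satisfies e·x = x for all x, so its row in the table reproduces the column headers.
Row δ reads: ρ, β, μ, θ, δ, φ, τ, ω — exactly the header order. So δ is the identity.

δ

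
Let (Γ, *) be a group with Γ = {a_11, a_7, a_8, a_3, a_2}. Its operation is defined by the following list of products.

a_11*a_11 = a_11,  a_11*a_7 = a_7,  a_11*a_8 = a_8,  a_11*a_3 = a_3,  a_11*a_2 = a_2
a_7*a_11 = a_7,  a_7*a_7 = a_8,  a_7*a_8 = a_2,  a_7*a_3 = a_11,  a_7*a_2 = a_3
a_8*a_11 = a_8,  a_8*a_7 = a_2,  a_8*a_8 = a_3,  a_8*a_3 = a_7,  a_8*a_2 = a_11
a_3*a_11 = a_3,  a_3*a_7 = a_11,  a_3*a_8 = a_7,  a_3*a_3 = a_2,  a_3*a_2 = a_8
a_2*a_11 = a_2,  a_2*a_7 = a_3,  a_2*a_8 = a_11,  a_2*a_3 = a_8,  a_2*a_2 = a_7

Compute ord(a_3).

The identity element is a_11 (its row matches the header).
a_3^1 = a_3
a_3^2 = a_3*a_3 = a_2
a_3^3 = a_2*a_3 = a_8
a_3^4 = a_8*a_3 = a_7
a_3^5 = a_7*a_3 = a_11
The first power of a_3 equal to the identity is a_3^5, so ord(a_3) = 5.

5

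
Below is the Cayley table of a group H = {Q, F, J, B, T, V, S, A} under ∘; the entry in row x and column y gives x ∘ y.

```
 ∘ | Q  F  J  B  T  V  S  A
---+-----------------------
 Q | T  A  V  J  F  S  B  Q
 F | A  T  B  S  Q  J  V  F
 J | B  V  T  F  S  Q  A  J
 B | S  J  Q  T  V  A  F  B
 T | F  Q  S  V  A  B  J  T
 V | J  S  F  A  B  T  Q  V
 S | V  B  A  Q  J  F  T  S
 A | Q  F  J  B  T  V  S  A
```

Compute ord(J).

The identity element is A (its row matches the header).
J^1 = J
J^2 = J ∘ J = T
J^3 = T ∘ J = S
J^4 = S ∘ J = A
The first power of J equal to the identity is J^4, so ord(J) = 4.
(Structurally, H here is isomorphic to the quaternion group Q_8.)

4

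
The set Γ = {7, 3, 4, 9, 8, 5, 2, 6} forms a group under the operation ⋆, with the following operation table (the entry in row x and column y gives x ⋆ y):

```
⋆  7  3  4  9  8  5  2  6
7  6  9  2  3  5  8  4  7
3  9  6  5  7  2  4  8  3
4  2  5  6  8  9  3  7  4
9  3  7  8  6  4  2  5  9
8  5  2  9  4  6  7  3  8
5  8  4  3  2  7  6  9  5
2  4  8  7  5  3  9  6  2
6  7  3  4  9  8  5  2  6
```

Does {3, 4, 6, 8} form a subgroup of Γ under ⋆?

4 ⋆ 3 = 5, which is not in {3, 4, 6, 8}.
The subset is not closed under ⋆, so it is not a subgroup.

No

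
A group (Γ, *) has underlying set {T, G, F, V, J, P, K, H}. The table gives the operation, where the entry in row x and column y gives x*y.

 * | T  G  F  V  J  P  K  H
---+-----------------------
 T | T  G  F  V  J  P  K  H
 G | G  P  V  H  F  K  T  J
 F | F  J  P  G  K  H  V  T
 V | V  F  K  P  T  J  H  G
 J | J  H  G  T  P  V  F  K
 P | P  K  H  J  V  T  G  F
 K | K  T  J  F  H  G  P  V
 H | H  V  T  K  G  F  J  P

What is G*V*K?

J

G*V = H
H*K = J
(Structurally, Γ here is isomorphic to the quaternion group Q_8.)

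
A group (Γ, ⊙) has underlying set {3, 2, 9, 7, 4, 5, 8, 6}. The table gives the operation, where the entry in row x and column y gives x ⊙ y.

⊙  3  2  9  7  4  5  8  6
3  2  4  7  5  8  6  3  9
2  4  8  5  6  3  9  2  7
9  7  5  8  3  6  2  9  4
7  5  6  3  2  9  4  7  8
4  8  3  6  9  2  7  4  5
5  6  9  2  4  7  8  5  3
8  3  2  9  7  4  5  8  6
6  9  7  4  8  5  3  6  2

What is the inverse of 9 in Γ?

9

First locate the identity: row 8 matches the header, so 8 is the identity.
Scan row 9 for 8: 9 ⊙ 9 = 8. Hence 9^(-1) = 9.
(Structurally, Γ here is isomorphic to Z_2 x Z_4.)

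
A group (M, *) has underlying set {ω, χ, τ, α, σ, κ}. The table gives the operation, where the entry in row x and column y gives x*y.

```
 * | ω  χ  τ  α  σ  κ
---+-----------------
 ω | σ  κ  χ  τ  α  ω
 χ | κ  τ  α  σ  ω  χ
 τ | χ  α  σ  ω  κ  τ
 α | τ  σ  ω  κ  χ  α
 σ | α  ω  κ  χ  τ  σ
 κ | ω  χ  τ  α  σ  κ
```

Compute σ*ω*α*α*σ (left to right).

σ*ω = α
α*α = κ
κ*α = α
α*σ = χ

χ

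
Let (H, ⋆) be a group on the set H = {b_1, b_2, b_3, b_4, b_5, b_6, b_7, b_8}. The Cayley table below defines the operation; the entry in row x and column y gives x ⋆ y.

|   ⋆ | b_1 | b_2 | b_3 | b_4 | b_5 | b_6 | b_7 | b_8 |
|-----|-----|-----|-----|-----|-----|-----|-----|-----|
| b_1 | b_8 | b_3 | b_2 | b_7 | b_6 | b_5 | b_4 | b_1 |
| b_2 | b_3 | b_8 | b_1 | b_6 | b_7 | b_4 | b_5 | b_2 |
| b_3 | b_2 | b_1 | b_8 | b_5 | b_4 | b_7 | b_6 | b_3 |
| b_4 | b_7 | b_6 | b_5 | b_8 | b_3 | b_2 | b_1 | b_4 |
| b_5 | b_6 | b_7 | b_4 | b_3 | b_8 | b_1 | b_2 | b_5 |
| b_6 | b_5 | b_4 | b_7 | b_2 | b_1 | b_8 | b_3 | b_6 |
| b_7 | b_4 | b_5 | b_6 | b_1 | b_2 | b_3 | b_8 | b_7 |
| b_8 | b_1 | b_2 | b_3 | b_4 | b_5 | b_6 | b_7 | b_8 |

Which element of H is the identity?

b_8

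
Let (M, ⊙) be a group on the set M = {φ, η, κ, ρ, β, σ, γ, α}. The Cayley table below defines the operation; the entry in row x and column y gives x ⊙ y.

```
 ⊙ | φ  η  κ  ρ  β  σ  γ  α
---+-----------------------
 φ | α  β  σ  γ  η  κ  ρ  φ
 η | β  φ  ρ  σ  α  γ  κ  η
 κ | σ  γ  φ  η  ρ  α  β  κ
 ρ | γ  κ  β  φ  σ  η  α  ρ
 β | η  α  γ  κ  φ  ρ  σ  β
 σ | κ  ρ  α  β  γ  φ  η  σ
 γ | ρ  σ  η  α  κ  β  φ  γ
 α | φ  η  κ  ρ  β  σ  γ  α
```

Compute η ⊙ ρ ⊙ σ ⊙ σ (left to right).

κ

η ⊙ ρ = σ
σ ⊙ σ = φ
φ ⊙ σ = κ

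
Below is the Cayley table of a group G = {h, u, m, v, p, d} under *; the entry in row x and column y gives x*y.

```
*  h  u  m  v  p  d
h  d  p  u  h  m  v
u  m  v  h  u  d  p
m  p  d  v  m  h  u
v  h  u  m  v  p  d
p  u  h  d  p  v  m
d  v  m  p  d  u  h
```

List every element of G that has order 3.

{d, h}

Identity is v. Compute the order of each non-identity element by repeated multiplication:
  h: h → d → v  (order 3)
  u: u → v  (order 2)
  m: m → v  (order 2)
  p: p → v  (order 2)
  d: d → h → v  (order 3)
Elements of order 3: {d, h}.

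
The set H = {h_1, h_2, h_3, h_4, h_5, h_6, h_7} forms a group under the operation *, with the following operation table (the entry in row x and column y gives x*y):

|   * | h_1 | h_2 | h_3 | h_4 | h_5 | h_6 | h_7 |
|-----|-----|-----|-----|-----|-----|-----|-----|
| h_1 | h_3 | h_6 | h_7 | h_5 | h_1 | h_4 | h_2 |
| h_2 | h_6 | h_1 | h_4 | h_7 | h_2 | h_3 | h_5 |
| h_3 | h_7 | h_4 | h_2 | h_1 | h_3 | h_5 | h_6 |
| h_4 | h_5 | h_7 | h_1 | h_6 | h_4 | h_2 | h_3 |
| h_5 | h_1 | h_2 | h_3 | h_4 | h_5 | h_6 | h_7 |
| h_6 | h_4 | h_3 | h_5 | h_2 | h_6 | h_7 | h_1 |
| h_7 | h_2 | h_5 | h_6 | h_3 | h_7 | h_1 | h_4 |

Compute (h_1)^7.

h_1^1 = h_1
h_1^2 = h_1*h_1 = h_3
h_1^3 = h_3*h_1 = h_7
h_1^4 = h_7*h_1 = h_2
h_1^5 = h_2*h_1 = h_6
h_1^6 = h_6*h_1 = h_4
h_1^7 = h_4*h_1 = h_5

h_5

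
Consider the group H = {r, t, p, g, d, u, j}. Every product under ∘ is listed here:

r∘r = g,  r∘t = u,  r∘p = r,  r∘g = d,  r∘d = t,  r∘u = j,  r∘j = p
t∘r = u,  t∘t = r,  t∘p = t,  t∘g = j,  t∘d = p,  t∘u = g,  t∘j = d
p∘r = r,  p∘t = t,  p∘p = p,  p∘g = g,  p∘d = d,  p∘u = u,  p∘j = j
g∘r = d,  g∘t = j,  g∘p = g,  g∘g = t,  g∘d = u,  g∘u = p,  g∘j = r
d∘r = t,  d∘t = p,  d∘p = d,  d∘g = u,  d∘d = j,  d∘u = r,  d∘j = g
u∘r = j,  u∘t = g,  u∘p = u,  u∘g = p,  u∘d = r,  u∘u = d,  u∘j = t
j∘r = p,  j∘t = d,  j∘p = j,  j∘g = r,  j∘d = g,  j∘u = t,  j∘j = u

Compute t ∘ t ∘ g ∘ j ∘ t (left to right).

t ∘ t = r
r ∘ g = d
d ∘ j = g
g ∘ t = j

j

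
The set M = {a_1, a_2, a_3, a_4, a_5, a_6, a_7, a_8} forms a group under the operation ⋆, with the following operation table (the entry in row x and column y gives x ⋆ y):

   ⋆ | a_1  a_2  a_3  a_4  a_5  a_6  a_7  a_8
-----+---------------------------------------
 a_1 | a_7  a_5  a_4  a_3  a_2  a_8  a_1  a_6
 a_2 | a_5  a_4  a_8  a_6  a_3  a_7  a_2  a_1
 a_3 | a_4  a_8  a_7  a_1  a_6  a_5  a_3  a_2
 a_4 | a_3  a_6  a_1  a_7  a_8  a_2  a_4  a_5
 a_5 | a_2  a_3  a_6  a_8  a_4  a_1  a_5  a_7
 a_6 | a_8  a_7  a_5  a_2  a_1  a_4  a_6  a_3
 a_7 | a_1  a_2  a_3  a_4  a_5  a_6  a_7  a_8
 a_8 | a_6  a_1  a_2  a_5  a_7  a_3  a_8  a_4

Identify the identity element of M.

The identity e satisfies e ⋆ x = x for all x, so its row in the table reproduces the column headers.
Row a_7 reads: a_1, a_2, a_3, a_4, a_5, a_6, a_7, a_8 — exactly the header order. So a_7 is the identity.

a_7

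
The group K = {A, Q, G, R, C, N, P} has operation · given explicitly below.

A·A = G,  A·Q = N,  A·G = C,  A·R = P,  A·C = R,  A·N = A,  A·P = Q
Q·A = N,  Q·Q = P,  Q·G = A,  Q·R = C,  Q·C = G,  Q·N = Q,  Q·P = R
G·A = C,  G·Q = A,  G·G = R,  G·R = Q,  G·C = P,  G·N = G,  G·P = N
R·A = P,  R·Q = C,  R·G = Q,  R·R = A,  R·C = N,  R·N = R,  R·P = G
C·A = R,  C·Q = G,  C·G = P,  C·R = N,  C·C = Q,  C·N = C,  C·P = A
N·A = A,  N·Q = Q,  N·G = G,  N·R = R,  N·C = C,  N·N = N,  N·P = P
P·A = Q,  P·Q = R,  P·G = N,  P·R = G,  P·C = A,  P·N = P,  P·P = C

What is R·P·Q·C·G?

Q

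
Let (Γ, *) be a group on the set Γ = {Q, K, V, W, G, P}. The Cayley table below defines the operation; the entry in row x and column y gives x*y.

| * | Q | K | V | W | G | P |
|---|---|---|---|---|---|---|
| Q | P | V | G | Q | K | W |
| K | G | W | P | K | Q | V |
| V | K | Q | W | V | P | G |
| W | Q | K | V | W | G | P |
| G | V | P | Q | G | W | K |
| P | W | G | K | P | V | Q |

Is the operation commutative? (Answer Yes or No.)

No

Q*V = G but V*Q = K.
Since Q and V do not commute, Γ is not abelian.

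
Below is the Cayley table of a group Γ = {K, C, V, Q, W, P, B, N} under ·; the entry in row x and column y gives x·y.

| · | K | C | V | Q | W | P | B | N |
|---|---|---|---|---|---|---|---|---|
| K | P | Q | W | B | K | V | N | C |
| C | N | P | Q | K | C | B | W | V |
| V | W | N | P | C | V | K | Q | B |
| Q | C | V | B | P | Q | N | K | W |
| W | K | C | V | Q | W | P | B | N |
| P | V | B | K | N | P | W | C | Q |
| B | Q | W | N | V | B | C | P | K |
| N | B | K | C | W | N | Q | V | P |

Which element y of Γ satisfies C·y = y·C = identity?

First locate the identity: row W matches the header, so W is the identity.
Scan row C for W: C·B = W. Hence C^(-1) = B.
(Structurally, Γ here is isomorphic to the quaternion group Q_8.)

B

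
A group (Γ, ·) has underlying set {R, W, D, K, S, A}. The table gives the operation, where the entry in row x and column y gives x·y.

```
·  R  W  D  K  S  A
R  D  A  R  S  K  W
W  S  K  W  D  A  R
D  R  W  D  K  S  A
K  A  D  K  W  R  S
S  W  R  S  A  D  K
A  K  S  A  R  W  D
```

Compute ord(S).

2

The identity element is D (its row matches the header).
S^1 = S
S^2 = S·S = D
The first power of S equal to the identity is S^2, so ord(S) = 2.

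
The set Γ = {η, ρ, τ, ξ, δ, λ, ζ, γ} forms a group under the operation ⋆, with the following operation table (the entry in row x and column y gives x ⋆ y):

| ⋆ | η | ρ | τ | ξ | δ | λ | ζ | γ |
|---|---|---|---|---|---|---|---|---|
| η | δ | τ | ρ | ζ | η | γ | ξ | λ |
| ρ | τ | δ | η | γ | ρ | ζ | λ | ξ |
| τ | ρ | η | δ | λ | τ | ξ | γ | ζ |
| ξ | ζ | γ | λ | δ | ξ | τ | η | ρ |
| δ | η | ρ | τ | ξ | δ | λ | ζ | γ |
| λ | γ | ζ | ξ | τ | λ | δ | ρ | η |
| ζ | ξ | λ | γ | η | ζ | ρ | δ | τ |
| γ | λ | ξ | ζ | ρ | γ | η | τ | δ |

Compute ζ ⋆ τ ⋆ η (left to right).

ζ ⋆ τ = γ
γ ⋆ η = λ

λ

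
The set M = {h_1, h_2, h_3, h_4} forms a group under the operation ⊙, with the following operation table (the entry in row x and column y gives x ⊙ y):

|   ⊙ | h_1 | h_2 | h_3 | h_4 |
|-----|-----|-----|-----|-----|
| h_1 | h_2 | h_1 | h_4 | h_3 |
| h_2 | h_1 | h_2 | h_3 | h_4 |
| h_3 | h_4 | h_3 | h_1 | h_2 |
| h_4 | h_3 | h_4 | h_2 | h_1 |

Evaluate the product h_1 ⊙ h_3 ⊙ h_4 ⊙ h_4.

h_1 ⊙ h_3 = h_4
h_4 ⊙ h_4 = h_1
h_1 ⊙ h_4 = h_3

h_3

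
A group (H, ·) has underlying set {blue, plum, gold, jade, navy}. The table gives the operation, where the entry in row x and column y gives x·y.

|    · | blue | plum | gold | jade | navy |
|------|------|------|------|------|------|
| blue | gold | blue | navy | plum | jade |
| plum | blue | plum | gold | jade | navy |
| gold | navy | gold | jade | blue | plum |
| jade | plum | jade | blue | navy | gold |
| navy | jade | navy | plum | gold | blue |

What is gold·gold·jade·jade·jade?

gold·gold = jade
jade·jade = navy
navy·jade = gold
gold·jade = blue
(Structurally, H here is isomorphic to the cyclic group Z_5.)

blue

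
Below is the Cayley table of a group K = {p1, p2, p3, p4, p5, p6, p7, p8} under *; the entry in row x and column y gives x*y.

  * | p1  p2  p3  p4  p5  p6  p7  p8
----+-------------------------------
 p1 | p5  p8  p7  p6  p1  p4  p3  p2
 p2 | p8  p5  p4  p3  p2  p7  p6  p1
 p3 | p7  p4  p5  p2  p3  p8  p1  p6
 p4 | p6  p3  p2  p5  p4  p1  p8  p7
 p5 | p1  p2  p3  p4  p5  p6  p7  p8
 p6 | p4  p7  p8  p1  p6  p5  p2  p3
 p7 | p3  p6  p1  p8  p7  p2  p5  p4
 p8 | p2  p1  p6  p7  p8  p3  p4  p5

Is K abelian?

Check whether the table is symmetric across its main diagonal.
Every entry (row x, col y) equals the entry (row y, col x), so K is abelian.

Yes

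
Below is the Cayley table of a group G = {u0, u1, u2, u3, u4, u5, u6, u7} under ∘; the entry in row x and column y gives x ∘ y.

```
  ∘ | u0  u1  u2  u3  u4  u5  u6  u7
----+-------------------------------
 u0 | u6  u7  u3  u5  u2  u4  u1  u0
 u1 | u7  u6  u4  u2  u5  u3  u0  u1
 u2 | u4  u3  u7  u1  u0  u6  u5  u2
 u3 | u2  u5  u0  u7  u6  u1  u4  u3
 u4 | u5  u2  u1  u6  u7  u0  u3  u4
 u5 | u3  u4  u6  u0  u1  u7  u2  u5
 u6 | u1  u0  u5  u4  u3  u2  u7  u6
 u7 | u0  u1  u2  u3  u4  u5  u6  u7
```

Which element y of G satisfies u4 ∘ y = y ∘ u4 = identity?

u4

First locate the identity: row u7 matches the header, so u7 is the identity.
Scan row u4 for u7: u4 ∘ u4 = u7. Hence u4^(-1) = u4.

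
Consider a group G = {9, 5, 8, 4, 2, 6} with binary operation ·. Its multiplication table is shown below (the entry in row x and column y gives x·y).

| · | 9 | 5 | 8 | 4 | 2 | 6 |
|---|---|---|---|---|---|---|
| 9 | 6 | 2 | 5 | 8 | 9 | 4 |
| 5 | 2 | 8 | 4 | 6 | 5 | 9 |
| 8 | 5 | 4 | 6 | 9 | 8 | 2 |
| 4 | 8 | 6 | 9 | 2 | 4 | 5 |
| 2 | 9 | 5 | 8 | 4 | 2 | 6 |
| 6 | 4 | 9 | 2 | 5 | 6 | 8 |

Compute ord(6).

The identity element is 2 (its row matches the header).
6^1 = 6
6^2 = 6·6 = 8
6^3 = 8·6 = 2
The first power of 6 equal to the identity is 6^3, so ord(6) = 3.

3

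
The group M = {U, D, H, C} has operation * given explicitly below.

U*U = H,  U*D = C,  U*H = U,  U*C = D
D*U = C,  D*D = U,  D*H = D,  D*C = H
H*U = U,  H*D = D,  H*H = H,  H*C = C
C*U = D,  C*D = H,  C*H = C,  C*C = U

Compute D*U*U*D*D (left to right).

C

D*U = C
C*U = D
D*D = U
U*D = C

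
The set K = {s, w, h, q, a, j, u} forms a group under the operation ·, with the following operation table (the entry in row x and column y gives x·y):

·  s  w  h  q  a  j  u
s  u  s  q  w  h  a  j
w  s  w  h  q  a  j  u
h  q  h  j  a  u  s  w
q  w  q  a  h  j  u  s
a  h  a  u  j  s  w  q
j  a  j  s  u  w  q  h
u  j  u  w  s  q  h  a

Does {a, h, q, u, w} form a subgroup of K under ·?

u·q = s, which is not in {a, h, q, u, w}.
The subset is not closed under ·, so it is not a subgroup.
(Structurally, K here is isomorphic to the cyclic group Z_7.)

No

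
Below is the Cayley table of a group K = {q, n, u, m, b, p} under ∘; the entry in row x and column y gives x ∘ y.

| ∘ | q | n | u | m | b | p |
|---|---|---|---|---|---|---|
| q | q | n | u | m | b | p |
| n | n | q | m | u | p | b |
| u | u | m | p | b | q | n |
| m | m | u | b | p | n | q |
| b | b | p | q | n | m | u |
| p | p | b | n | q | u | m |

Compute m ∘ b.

Read row m, column b: m ∘ b = n.

n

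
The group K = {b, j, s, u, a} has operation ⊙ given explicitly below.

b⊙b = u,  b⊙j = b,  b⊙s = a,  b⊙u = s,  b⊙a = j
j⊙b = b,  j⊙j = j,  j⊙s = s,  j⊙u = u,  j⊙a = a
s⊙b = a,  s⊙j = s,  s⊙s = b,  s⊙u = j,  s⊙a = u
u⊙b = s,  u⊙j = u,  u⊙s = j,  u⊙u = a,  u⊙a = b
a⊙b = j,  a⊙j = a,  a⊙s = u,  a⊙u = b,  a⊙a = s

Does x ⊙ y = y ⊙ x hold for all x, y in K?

Check whether the table is symmetric across its main diagonal.
Every entry (row x, col y) equals the entry (row y, col x), so K is abelian.

Yes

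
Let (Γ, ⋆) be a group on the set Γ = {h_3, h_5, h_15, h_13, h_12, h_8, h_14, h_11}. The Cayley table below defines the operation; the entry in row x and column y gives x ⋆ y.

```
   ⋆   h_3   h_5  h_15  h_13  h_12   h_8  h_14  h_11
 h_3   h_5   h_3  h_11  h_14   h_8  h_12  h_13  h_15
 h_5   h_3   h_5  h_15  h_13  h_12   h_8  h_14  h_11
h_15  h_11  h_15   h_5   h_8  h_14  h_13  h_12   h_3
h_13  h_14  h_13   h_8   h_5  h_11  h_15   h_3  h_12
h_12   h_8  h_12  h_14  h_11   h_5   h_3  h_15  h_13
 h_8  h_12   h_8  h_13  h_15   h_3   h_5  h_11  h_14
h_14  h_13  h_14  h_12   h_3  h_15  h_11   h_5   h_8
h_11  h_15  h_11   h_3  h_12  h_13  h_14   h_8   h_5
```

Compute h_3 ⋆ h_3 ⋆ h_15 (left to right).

h_15

h_3 ⋆ h_3 = h_5
h_5 ⋆ h_15 = h_15
(Structurally, Γ here is isomorphic to the elementary abelian group (Z_2)^3.)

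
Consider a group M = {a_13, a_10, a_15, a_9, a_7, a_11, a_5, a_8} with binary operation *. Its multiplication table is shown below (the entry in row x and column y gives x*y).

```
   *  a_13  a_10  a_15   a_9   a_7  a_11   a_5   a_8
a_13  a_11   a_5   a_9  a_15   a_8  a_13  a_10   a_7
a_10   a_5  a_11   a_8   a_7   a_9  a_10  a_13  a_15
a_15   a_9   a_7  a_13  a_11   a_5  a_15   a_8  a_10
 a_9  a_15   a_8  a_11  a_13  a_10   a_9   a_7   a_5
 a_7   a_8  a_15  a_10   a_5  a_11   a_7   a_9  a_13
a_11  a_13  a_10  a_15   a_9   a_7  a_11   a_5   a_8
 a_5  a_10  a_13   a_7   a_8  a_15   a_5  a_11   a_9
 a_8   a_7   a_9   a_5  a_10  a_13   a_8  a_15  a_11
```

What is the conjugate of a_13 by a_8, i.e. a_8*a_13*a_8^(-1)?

a_13

The identity is a_11. In row a_8, the entry a_11 sits in column a_8, so a_8^(-1) = a_8.
a_8*a_13 = a_7
a_7*a_8 = a_13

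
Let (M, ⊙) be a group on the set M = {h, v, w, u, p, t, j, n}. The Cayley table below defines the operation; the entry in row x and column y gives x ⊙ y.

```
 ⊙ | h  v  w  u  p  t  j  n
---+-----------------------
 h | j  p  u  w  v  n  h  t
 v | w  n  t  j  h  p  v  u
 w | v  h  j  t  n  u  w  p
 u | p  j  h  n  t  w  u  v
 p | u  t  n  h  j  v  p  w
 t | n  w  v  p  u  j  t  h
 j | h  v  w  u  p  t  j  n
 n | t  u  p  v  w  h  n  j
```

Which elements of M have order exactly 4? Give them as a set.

{u, v}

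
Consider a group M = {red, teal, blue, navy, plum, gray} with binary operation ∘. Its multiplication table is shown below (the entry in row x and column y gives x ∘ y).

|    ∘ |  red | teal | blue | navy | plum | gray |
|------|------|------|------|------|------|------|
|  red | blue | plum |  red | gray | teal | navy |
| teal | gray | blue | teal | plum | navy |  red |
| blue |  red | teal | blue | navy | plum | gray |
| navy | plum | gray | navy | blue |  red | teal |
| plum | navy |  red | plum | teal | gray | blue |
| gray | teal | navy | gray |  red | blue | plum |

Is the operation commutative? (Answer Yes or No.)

gray ∘ red = teal but red ∘ gray = navy.
Since gray and red do not commute, M is not abelian.

No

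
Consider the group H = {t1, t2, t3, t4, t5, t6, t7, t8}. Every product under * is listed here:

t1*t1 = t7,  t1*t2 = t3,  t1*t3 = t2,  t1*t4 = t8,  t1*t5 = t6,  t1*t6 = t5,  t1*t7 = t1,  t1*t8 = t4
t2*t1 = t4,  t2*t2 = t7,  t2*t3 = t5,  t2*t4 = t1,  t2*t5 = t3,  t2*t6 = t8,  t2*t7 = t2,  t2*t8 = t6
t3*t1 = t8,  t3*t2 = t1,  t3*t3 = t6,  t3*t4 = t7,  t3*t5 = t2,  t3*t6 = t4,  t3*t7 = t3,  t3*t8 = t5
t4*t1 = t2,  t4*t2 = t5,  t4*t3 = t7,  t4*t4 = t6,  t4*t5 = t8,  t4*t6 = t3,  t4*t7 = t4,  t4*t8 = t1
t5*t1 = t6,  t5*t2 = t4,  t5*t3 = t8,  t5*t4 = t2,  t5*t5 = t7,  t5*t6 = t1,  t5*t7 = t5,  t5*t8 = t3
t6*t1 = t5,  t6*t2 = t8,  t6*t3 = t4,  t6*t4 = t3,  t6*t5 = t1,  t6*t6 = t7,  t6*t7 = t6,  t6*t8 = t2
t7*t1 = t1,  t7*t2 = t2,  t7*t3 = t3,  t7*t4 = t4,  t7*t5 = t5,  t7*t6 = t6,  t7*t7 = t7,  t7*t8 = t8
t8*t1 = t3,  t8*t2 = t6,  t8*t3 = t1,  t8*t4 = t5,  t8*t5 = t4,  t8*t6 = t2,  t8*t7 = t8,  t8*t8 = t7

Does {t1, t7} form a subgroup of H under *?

{t1, t7} contains the identity t7.
Checking products: every product of two elements of {t1, t7} (read from the table) lies in {t1, t7}, so the set is closed.
In a finite group, a nonempty closed subset is a subgroup. So {t1, t7} ≤ H.
(Structurally, H here is isomorphic to the dihedral group D_4.)

Yes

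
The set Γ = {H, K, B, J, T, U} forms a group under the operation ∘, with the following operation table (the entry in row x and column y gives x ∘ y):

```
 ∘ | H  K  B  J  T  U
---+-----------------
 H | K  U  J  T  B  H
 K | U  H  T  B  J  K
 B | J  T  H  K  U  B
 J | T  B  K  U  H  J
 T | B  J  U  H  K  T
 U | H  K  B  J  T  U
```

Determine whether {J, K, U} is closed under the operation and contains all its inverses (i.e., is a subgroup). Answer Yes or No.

K ∘ K = H, which is not in {J, K, U}.
The subset is not closed under ∘, so it is not a subgroup.
(Structurally, Γ here is isomorphic to the cyclic group Z_6.)

No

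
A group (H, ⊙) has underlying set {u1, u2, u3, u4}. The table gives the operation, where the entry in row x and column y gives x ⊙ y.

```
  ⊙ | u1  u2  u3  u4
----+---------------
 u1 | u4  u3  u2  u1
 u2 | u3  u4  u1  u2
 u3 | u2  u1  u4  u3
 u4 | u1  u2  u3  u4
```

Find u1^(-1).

u1

First locate the identity: row u4 matches the header, so u4 is the identity.
Scan row u1 for u4: u1 ⊙ u1 = u4. Hence u1^(-1) = u1.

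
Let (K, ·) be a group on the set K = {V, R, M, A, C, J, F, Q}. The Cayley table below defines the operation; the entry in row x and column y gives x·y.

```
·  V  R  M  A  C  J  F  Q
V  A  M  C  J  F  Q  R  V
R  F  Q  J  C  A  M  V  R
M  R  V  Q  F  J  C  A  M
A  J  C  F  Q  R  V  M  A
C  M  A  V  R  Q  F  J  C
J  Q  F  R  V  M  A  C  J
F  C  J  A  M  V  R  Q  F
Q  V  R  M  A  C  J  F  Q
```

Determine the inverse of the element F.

F

First locate the identity: row Q matches the header, so Q is the identity.
Scan row F for Q: F·F = Q. Hence F^(-1) = F.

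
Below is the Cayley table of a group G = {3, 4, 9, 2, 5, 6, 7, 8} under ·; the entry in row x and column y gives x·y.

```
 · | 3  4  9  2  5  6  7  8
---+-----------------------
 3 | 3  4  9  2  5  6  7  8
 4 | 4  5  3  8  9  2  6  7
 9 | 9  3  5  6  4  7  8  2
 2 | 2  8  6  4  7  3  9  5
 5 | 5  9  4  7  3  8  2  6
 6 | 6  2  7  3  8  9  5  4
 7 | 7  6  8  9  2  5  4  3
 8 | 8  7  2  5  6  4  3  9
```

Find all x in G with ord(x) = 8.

Identity is 3. Compute the order of each non-identity element by repeated multiplication:
  4: 4 → 5 → 9 → 3  (order 4)
  9: 9 → 5 → 4 → 3  (order 4)
  2: 2 → 4 → 8 → 5 → 7 → 9 → 6 → 3  (order 8)
  5: 5 → 3  (order 2)
  6: 6 → 9 → 7 → 5 → 8 → 4 → 2 → 3  (order 8)
  7: 7 → 4 → 6 → 5 → 2 → 9 → 8 → 3  (order 8)
  8: 8 → 9 → 2 → 5 → 6 → 4 → 7 → 3  (order 8)
Elements of order 8: {2, 6, 7, 8}.

{2, 6, 7, 8}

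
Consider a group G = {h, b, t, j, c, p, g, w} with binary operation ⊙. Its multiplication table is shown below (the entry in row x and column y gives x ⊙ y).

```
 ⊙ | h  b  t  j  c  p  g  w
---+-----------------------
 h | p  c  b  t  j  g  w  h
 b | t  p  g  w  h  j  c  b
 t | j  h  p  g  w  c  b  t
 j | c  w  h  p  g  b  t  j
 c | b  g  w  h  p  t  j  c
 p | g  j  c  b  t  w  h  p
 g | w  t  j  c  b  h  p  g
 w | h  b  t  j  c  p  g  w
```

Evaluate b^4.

b^1 = b
b^2 = b ⊙ b = p
b^3 = p ⊙ b = j
b^4 = j ⊙ b = w

w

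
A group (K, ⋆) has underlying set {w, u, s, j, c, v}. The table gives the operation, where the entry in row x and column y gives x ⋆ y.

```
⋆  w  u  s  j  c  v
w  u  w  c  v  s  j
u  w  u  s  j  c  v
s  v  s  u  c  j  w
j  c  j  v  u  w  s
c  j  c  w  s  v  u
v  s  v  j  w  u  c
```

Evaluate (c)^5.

c^1 = c
c^2 = c ⋆ c = v
c^3 = v ⋆ c = u
c^4 = u ⋆ c = c
c^5 = c ⋆ c = v

v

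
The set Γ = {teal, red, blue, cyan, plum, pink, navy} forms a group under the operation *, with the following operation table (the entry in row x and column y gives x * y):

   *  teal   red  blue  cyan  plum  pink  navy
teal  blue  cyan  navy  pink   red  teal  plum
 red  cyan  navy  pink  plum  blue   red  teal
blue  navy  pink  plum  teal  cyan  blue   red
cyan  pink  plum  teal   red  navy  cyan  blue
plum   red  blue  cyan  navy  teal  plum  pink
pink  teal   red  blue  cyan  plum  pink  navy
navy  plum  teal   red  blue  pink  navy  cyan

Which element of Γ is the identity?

The identity e satisfies e * x = x for all x, so its row in the table reproduces the column headers.
Row pink reads: teal, red, blue, cyan, plum, pink, navy — exactly the header order. So pink is the identity.

pink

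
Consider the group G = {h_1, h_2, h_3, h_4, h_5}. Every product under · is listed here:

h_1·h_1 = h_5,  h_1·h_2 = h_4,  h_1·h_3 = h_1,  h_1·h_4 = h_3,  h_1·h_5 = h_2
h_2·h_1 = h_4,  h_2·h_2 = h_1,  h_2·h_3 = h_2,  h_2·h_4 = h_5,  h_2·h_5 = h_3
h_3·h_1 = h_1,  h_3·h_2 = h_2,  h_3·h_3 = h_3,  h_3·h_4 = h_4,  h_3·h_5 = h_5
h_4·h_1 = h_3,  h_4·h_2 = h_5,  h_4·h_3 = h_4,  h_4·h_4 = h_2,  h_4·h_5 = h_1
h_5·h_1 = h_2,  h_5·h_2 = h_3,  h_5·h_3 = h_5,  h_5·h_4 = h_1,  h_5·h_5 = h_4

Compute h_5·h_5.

h_4

Read row h_5, column h_5: h_5·h_5 = h_4.
(Structurally, G here is isomorphic to the cyclic group Z_5.)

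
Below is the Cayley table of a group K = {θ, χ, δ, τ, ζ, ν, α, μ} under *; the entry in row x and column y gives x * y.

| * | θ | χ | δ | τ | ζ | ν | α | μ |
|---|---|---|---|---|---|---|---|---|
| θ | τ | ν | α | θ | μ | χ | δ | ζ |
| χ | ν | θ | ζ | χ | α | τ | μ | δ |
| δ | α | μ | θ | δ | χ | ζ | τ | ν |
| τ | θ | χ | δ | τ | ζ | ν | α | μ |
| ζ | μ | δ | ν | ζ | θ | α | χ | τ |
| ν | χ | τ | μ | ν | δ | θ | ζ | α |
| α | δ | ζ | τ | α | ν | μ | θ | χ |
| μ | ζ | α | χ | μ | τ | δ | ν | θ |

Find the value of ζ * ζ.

θ

Read row ζ, column ζ: ζ * ζ = θ.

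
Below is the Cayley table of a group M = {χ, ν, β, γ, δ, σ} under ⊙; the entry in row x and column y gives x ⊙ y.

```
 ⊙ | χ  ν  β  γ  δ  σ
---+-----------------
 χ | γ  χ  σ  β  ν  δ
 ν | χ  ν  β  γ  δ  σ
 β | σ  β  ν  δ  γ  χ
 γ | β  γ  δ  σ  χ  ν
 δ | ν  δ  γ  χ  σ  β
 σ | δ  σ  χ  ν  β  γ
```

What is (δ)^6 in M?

ν

δ^1 = δ
δ^2 = δ ⊙ δ = σ
δ^3 = σ ⊙ δ = β
δ^4 = β ⊙ δ = γ
δ^5 = γ ⊙ δ = χ
δ^6 = χ ⊙ δ = ν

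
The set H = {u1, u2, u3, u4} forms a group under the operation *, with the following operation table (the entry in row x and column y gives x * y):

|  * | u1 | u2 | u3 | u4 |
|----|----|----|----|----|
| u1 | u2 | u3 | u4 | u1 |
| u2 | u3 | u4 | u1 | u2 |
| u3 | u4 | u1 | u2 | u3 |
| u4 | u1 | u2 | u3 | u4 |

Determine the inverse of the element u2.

u2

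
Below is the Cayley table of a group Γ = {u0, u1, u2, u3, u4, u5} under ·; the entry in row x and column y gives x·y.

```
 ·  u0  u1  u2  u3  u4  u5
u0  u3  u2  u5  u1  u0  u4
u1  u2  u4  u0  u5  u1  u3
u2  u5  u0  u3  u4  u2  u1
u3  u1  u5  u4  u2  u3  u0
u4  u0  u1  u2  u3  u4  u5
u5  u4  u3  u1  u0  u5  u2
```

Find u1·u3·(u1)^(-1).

u3

The identity is u4. In row u1, the entry u4 sits in column u1, so u1^(-1) = u1.
u1·u3 = u5
u5·u1 = u3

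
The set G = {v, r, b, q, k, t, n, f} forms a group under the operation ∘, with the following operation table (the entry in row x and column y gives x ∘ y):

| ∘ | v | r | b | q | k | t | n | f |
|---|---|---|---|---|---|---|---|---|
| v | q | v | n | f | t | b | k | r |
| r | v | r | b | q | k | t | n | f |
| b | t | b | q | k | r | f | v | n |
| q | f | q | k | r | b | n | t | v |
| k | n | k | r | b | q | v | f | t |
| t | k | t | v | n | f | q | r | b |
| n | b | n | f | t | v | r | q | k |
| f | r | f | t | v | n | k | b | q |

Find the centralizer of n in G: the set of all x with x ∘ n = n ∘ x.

Compare row n with column n entry by entry.
t ∘ n = r = n ∘ t, so t commutes with n.
k ∘ n = f but n ∘ k = v, so k does not.
Collecting the elements that commute with n: C(n) = {n, q, r, t}.
(Structurally, G here is isomorphic to the quaternion group Q_8.)

{n, q, r, t}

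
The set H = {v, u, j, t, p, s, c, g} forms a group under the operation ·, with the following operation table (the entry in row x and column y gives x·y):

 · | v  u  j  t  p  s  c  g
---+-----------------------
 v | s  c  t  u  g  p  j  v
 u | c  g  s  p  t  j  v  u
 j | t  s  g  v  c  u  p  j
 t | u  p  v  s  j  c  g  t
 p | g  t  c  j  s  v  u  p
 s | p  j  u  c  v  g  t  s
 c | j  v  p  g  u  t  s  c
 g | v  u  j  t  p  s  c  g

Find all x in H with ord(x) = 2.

{j, s, u}

Identity is g. Compute the order of each non-identity element by repeated multiplication:
  v: v → s → p → g  (order 4)
  u: u → g  (order 2)
  j: j → g  (order 2)
  t: t → s → c → g  (order 4)
  p: p → s → v → g  (order 4)
  s: s → g  (order 2)
  c: c → s → t → g  (order 4)
Elements of order 2: {j, s, u}.
(Structurally, H here is isomorphic to Z_2 x Z_4.)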